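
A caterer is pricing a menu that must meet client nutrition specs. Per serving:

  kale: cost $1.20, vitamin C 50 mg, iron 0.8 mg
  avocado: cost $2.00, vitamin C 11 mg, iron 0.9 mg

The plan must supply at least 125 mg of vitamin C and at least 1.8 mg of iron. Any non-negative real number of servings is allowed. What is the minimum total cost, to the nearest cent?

$3.00

At the optimum either one food covers both requirements or two foods hit both targets exactly; no other combination can be cheaper.
kale only: max(125/50, 1.8/0.8) = 2.5 servings → $3.00.
avocado only: max(125/11, 1.8/0.9) = 11.36 servings → $22.73.
kale + avocado: the both-tight solution has a negative serving — not a feasible corner.
So the least-cost plan costs $3.00.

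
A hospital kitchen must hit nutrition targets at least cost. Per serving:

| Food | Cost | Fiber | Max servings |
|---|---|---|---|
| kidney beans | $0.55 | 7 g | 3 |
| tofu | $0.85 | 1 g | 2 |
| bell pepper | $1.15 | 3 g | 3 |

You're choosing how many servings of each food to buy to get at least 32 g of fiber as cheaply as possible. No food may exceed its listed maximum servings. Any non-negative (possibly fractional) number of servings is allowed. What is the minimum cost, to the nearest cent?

Cost per g of fiber: kidney beans $0.0786, bell pepper $0.3833, tofu $0.8500.
Take 3 servings of kidney beans: +21.0 g fiber for $1.65 (total $1.65, still need 11.0 g).
Take 3 servings of bell pepper: +9.0 g fiber for $3.45 (total $5.10, still need 2.0 g).
Take 2 servings of tofu: +2.0 g fiber for $1.70 (total $6.80, still need 0.0 g).
Greedy by cheapest-per-g is optimal for a single linear constraint, so the minimum cost is $6.80.

$6.80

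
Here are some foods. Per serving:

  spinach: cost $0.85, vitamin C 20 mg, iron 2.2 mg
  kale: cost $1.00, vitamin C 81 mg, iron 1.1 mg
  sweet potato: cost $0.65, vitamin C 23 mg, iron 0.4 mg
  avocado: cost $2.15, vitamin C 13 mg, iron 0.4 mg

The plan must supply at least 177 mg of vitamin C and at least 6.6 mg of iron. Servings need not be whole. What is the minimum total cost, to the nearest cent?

$3.50

spinach only: max(177/20, 6.6/2.2) = 8.85 servings → $7.52.
kale only: max(177/81, 6.6/1.1) = 6 servings → $6.00.
sweet potato only: max(177/23, 6.6/0.4) = 16.5 servings → $10.72.
avocado only: max(177/13, 6.6/0.4) = 16.5 servings → $35.48.
spinach + kale with both tight: 2.176 servings and 1.648 servings → $3.50.
spinach + sweet potato with both tight: 1.901 servings and 6.042 servings → $5.54.
spinach + avocado with both tight: 0.7282 servings and 12.5 servings → $27.48.
kale + sweet potato: intersection lies outside the first quadrant.
kale + avocado: intersection lies outside the first quadrant.
sweet potato + avocado: the both-tight solution has a negative serving — not a feasible corner.
The minimum over all feasible corners is $3.50.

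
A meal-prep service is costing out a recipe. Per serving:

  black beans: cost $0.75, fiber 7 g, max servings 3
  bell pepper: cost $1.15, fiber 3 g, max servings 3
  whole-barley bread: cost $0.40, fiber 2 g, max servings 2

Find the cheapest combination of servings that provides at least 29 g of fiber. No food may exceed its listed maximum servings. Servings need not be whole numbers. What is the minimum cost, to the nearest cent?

$4.58

Cost per g of fiber: black beans $0.1071, whole-barley bread $0.2000, bell pepper $0.3833.
Take 3 servings of black beans: +21.0 g fiber for $2.25 (total $2.25, still need 8.0 g).
Take 2 servings of whole-barley bread: +4.0 g fiber for $0.80 (total $3.05, still need 4.0 g).
Take 1.333 servings of bell pepper: +4.0 g fiber for $1.53 (total $4.58, still need 0.0 g).
Filling from the cheapest source first is optimal under one linear minimum: $4.58.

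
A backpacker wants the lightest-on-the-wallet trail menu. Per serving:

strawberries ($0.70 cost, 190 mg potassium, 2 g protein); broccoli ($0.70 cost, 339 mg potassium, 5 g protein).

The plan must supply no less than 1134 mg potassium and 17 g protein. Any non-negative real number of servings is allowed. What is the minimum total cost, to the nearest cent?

$2.38

strawberries only: max(1134/190, 17/2) = 8.5 servings → $5.95.
broccoli only: max(1134/339, 17/5) = 3.4 servings → $2.38.
strawberries + broccoli with both targets exact would need a negative amount; discard.
Cheapest feasible corner: $2.38.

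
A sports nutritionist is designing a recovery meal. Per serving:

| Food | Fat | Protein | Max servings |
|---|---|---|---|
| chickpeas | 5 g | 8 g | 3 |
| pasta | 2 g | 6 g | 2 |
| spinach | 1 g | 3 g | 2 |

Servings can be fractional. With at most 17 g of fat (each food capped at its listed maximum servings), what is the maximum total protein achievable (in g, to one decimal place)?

35.6 g

Protein per g fat: pasta 3, spinach 3, chickpeas 1.6.
Take 2 servings of pasta: uses 4 g fat, +12.0 g protein (running total 12.0 g).
Take 2 servings of spinach: uses 2 g fat, +6.0 g protein (running total 18.0 g).
Take 2.2 servings of chickpeas: uses 11 g fat, +17.6 g protein (running total 35.6 g).
Filling greedily by protein-per-g fat is optimal for one linear limit, giving 35.6 g.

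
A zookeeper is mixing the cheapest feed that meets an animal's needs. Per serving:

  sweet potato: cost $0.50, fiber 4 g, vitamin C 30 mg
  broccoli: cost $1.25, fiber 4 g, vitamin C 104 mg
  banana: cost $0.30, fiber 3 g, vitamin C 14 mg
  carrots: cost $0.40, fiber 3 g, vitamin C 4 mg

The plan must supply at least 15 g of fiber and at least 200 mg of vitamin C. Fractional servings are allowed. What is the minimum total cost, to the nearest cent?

A basic optimal solution has at most two foods positive. Try each food alone and each pair with both targets met exactly.
sweet potato only: max(15/4, 200/30) = 6.667 servings → $3.33.
broccoli only: max(15/4, 200/104) = 3.75 servings → $4.69.
banana only: max(15/3, 200/14) = 14.29 servings → $4.29.
carrots only: max(15/3, 200/4) = 50 servings → $20.00.
sweet potato + broccoli with both tight: 2.568 servings and 1.182 servings → $2.76.
sweet potato + banana: intersection lies outside the first quadrant.
sweet potato + carrots with both targets exact would need a negative amount; discard.
broccoli + banana with both tight: 1.523 servings and 2.969 servings → $2.79.
broccoli + carrots with both tight: 1.824 servings and 2.568 servings → $3.31.
banana + carrots: intersection lies outside the first quadrant.
Cheapest feasible corner: $2.76.

$2.76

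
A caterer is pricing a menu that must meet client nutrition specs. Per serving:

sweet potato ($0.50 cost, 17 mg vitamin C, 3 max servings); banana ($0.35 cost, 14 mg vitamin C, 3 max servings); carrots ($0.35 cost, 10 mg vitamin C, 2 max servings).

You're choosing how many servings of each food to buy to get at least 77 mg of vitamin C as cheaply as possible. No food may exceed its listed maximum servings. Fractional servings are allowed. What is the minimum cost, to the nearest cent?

$2.08

Cost per mg of vitamin C: banana $0.0250, sweet potato $0.0294, carrots $0.0350.
Take 3 servings of banana: +42.0 mg vitamin C for $1.05 (total $1.05, still need 35.0 mg).
Take 2.059 servings of sweet potato: +35.0 mg vitamin C for $1.03 (total $2.08, still need 0.0 mg).
Greedy by cheapest-per-mg is optimal for a single linear constraint, so the minimum cost is $2.08.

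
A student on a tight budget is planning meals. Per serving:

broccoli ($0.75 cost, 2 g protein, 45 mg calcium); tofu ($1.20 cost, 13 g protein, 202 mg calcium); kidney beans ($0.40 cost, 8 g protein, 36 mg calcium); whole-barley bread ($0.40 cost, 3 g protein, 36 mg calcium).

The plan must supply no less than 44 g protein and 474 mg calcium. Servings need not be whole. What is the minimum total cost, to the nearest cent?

$3.26

broccoli only: max(44/2, 474/45) = 22 servings → $16.50.
tofu only: max(44/13, 474/202) = 3.385 servings → $4.06.
kidney beans only: max(44/8, 474/36) = 13.17 servings → $5.27.
whole-barley bread only: max(44/3, 474/36) = 14.67 servings → $5.87.
broccoli + tofu: intersection lies outside the first quadrant.
broccoli + kidney beans with both tight: 7.667 servings and 3.583 servings → $7.18.
broccoli + whole-barley bread: the both-tight solution has a negative serving — not a feasible corner.
tofu + kidney beans with both tight: 1.923 servings and 2.375 servings → $3.26.
tofu + whole-barley bread with both targets exact would need a negative amount; discard.
kidney beans + whole-barley bread with both tight: 0.9 servings and 12.27 servings → $5.27.
The minimum over all feasible corners is $3.26.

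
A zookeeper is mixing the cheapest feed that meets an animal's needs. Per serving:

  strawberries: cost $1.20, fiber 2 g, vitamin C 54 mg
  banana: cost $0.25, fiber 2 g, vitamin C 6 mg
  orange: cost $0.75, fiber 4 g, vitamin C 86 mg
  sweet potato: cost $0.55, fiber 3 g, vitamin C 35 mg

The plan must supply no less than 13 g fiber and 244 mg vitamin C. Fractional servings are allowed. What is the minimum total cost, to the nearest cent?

$2.32

Compare the cost at each extreme point of the feasible region.
strawberries only: max(13/2, 244/54) = 6.5 servings → $7.80.
banana only: max(13/2, 244/6) = 40.67 servings → $10.17.
orange only: max(13/4, 244/86) = 3.25 servings → $2.44.
sweet potato only: max(13/3, 244/35) = 6.971 servings → $3.83.
strawberries + banana with both tight: 4.271 servings and 2.229 servings → $5.68.
strawberries + orange: the both-tight solution has a negative serving — not a feasible corner.
strawberries + sweet potato with both tight: 3.011 servings and 2.326 servings → $4.89.
banana + orange with both tight: 0.9595 servings and 2.77 servings → $2.32.
banana + sweet potato: intersection lies outside the first quadrant.
orange + sweet potato with both tight: 2.347 servings and 1.203 servings → $2.42.
The minimum over all feasible corners is $2.32.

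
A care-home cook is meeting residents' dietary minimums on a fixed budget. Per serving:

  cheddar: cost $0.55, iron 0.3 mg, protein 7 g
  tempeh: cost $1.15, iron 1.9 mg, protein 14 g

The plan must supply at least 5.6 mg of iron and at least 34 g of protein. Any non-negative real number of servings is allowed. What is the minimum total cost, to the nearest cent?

$3.39

cheddar only: max(5.6/0.3, 34/7) = 18.67 servings → $10.27.
tempeh only: max(5.6/1.9, 34/14) = 2.947 servings → $3.39.
cheddar + tempeh: intersection lies outside the first quadrant.
Cheapest feasible corner: $3.39.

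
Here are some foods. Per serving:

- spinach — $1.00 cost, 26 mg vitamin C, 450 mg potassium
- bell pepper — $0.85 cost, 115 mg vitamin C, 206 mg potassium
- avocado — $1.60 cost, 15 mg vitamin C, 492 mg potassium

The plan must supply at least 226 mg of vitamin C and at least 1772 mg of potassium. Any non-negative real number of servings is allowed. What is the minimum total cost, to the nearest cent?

With two linear requirements the optimum uses one or two foods; enumerate the corners.
spinach only: max(226/26, 1772/450) = 8.692 servings → $8.69.
bell pepper only: max(226/115, 1772/206) = 8.602 servings → $7.31.
avocado only: max(226/15, 1772/492) = 15.07 servings → $24.11.
spinach + bell pepper with both tight: 3.389 servings and 1.199 servings → $4.41.
spinach + avocado with both targets exact would need a negative amount; discard.
bell pepper + avocado with both tight: 1.582 servings and 2.939 servings → $6.05.
So the least-cost plan costs $4.41.

$4.41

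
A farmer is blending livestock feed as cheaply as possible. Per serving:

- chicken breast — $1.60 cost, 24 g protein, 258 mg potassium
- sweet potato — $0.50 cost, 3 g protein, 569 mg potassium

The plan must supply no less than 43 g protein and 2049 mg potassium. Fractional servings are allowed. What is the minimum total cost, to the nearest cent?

Compare the cost at each extreme point of the feasible region.
chicken breast only: max(43/24, 2049/258) = 7.942 servings → $12.71.
sweet potato only: max(43/3, 2049/569) = 14.33 servings → $7.17.
chicken breast + sweet potato with both tight: 1.422 servings and 2.956 servings → $3.75.
So the least-cost plan costs $3.75.

$3.75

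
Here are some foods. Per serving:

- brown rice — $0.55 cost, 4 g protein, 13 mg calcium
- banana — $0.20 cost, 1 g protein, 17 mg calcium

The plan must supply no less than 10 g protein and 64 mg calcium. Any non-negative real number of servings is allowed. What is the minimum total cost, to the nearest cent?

$1.52

The cheapest plan sits at a corner of the feasible region — with two constraints it uses at most two foods.
brown rice only: max(10/4, 64/13) = 4.923 servings → $2.71.
banana only: max(10/1, 64/17) = 10 servings → $2.00.
brown rice + banana with both tight: 1.927 servings and 2.291 servings → $1.52.
Cheapest feasible corner: $1.52.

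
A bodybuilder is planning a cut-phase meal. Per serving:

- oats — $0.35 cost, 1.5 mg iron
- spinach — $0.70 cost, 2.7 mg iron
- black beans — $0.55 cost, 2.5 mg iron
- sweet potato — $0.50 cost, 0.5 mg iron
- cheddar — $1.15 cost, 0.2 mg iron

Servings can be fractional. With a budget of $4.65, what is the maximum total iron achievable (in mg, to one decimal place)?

21.1 mg

Iron per dollar: black beans 4.545, oats 4.286, spinach 3.857, sweet potato 1, cheddar 0.1739.
With no serving limits, spend the whole cost allowance on black beans: $4.65 / $0.55 × 2.5 mg = 21.1 mg.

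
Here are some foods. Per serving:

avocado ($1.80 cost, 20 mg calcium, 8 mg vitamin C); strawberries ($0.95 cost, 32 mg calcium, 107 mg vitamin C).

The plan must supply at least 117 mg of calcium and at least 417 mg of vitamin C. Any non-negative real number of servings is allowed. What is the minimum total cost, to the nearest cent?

$3.70

Two binding constraints pin down two serving amounts, so the optimal mix uses at most two foods. The candidates are each food alone (scaled to the tighter of calcium/vitamin C) and each pair with both constraints tight.
avocado only: max(117/20, 417/8) = 52.12 servings → $93.83.
strawberries only: max(117/32, 417/107) = 3.897 servings → $3.70.
avocado + strawberries: intersection lies outside the first quadrant.
Cheapest feasible corner: $3.70.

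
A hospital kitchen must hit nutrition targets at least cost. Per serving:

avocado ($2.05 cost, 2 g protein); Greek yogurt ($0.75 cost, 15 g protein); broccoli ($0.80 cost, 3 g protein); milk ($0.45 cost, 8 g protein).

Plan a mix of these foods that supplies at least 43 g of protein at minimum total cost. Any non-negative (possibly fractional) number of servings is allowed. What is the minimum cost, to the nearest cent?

Cost per g of protein: Greek yogurt $0.0500, milk $0.0563, broccoli $0.2667, avocado $1.0250.
With no serving limits, use only Greek yogurt: 43 g / 15 g = 2.867 servings × $0.75 = $2.15.

$2.15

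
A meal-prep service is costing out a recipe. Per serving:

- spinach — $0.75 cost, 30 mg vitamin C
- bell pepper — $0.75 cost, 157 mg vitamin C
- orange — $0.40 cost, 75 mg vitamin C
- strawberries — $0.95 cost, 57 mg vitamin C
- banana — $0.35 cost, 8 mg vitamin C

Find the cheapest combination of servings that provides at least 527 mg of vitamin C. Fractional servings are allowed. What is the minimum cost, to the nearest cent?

Cost per mg of vitamin C: bell pepper $0.0048, orange $0.0053, strawberries $0.0167, spinach $0.0250, banana $0.0437.
With no serving limits, use only bell pepper: 527 mg / 157 mg = 3.357 servings × $0.75 = $2.52.

$2.52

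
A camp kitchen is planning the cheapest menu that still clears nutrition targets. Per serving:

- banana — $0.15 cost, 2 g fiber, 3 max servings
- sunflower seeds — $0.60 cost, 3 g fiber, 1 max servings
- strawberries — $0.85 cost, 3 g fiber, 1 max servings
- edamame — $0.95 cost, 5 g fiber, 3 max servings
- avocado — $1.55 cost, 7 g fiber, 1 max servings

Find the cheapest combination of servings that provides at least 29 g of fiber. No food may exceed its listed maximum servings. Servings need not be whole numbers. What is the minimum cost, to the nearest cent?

Cost per g of fiber: banana $0.0750, edamame $0.1900, sunflower seeds $0.2000, avocado $0.2214, strawberries $0.2833.
Take 3 servings of banana: +6.0 g fiber for $0.45 (total $0.45, still need 23.0 g).
Take 3 servings of edamame: +15.0 g fiber for $2.85 (total $3.30, still need 8.0 g).
Take 1 serving of sunflower seeds: +3.0 g fiber for $0.60 (total $3.90, still need 5.0 g).
Take 0.7143 servings of avocado: +5.0 g fiber for $1.11 (total $5.01, still need 0.0 g).
Greedy by cheapest-per-g is optimal for a single linear constraint, so the minimum cost is $5.01.

$5.01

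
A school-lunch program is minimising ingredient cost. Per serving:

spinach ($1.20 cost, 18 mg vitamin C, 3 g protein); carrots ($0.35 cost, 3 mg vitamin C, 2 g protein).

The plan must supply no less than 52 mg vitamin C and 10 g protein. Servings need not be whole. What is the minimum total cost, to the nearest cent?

$3.60

This is a tiny linear program; its minimum lies at a vertex of the feasible set. List the vertices and price them.
spinach only: max(52/18, 10/3) = 3.333 servings → $4.00.
carrots only: max(52/3, 10/2) = 17.33 servings → $6.07.
spinach + carrots with both tight: 2.741 servings and 0.8889 servings → $3.60.
The minimum over all feasible corners is $3.60.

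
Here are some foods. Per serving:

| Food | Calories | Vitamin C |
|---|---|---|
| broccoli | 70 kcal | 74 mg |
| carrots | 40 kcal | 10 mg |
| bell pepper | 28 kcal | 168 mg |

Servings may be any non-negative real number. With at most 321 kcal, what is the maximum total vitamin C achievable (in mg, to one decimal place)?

1926.0 mg

Vitamin C per kcal: bell pepper 6, broccoli 1.057, carrots 0.25.
With no serving limits, spend the whole calories allowance on bell pepper: 321 kcal / 28 kcal × 168 mg = 1926.0 mg.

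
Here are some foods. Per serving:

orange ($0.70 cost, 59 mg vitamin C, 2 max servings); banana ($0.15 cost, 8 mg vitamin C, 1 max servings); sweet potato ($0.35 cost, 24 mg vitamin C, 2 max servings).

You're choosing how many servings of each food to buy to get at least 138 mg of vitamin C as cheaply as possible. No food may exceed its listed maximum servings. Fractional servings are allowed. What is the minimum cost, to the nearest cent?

$1.69

Cost per mg of vitamin C: orange $0.0119, sweet potato $0.0146, banana $0.0187.
Take 2 servings of orange: +118.0 mg vitamin C for $1.40 (total $1.40, still need 20.0 mg).
Take 0.8333 servings of sweet potato: +20.0 mg vitamin C for $0.29 (total $1.69, still need 0.0 mg).
Filling from the cheapest source first is optimal under one linear minimum: $1.69.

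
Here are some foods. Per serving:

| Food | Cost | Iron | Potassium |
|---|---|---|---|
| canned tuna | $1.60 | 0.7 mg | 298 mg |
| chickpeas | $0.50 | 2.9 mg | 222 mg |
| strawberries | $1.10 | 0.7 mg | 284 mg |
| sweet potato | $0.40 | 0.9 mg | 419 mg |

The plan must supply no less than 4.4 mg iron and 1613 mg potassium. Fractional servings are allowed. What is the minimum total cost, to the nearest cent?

The cheapest plan sits at a corner of the feasible region — with two constraints it uses at most two foods.
canned tuna only: max(4.4/0.7, 1613/298) = 6.286 servings → $10.06.
chickpeas only: max(4.4/2.9, 1613/222) = 7.266 servings → $3.63.
strawberries only: max(4.4/0.7, 1613/284) = 6.286 servings → $6.91.
sweet potato only: max(4.4/0.9, 1613/419) = 4.889 servings → $1.96.
canned tuna + chickpeas with both tight: 5.221 servings and 0.2569 servings → $8.48.
canned tuna + strawberries with both targets exact would need a negative amount; discard.
canned tuna + sweet potato with both targets exact would need a negative amount; discard.
chickpeas + strawberries with both tight: 0.1803 servings and 5.539 servings → $6.18.
chickpeas + sweet potato with both tight: 0.386 servings and 3.645 servings → $1.65.
strawberries + sweet potato with both targets exact would need a negative amount; discard.
The minimum over all feasible corners is $1.65.

$1.65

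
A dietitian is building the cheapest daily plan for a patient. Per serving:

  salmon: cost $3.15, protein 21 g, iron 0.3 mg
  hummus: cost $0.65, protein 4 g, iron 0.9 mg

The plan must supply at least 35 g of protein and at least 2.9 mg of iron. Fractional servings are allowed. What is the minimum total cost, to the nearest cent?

$5.39

With two linear requirements the optimum uses one or two foods; enumerate the corners.
salmon only: max(35/21, 2.9/0.3) = 9.667 servings → $30.45.
hummus only: max(35/4, 2.9/0.9) = 8.75 servings → $5.69.
salmon + hummus with both tight: 1.124 servings and 2.847 servings → $5.39.
So the least-cost plan costs $5.39.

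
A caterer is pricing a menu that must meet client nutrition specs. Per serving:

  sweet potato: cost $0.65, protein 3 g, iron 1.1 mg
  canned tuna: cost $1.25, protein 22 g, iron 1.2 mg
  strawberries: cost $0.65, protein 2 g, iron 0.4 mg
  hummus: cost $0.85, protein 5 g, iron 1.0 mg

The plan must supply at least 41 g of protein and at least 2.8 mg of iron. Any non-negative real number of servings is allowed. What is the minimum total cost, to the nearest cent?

sweet potato only: max(41/3, 2.8/1.1) = 13.67 servings → $8.88.
canned tuna only: max(41/22, 2.8/1.2) = 2.333 servings → $2.92.
strawberries only: max(41/2, 2.8/0.4) = 20.5 servings → $13.32.
hummus only: max(41/5, 2.8/1.0) = 8.2 servings → $6.97.
sweet potato + canned tuna with both tight: 0.6019 servings and 1.782 servings → $2.62.
sweet potato + strawberries: the both-tight solution has a negative serving — not a feasible corner.
sweet potato + hummus: the both-tight solution has a negative serving — not a feasible corner.
canned tuna + strawberries with both tight: 1.688 servings and 1.938 servings → $3.37.
canned tuna + hummus with both tight: 1.688 servings and 0.775 servings → $2.77.
strawberries + hummus (both tight): parallel constraints — no distinct corner.
So the least-cost plan costs $2.62.

$2.62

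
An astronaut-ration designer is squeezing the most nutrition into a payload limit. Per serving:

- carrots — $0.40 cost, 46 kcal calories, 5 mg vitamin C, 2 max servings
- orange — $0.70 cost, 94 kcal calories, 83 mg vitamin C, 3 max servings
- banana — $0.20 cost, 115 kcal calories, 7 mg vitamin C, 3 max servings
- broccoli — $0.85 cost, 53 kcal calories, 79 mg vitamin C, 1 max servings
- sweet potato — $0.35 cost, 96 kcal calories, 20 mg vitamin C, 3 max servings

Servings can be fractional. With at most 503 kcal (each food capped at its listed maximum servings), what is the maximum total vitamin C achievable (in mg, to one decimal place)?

363.0 mg

Vitamin C per kcal: broccoli 1.491, orange 0.883, sweet potato 0.2083, carrots 0.1087, banana 0.06087.
Take 1 serving of broccoli: uses 53 kcal, +79.0 mg vitamin C (running total 79.0 mg).
Take 3 servings of orange: uses 282 kcal, +249.0 mg vitamin C (running total 328.0 mg).
Take 1.75 servings of sweet potato: uses 168 kcal, +35.0 mg vitamin C (running total 363.0 mg).
Filling greedily by vitamin C-per-kcal is optimal for one linear limit, giving 363.0 mg.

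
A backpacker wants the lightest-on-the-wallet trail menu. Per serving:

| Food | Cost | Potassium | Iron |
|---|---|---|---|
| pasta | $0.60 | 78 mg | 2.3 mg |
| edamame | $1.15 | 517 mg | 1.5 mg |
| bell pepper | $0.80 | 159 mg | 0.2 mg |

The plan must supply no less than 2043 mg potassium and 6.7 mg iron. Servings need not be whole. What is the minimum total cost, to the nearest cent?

$4.70

An LP optimum is at a vertex; with two nutrient constraints at most two foods are used. Check each candidate.
pasta only: max(2043/78, 6.7/2.3) = 26.19 servings → $15.72.
edamame only: max(2043/517, 6.7/1.5) = 4.467 servings → $5.14.
bell pepper only: max(2043/159, 6.7/0.2) = 33.5 servings → $26.80.
pasta + edamame with both tight: 0.3725 servings and 3.895 servings → $4.70.
pasta + bell pepper with both tight: 1.876 servings and 11.93 servings → $10.67.
edamame + bell pepper with both targets exact would need a negative amount; discard.
So the least-cost plan costs $4.70.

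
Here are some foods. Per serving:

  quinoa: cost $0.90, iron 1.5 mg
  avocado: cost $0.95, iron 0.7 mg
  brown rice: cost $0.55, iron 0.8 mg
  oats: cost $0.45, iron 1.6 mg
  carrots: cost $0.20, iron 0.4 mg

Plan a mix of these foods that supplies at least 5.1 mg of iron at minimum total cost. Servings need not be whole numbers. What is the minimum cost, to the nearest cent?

Cost per mg of iron: oats $0.2812, carrots $0.5000, quinoa $0.6000, brown rice $0.6875, avocado $1.3571.
With no serving limits, use only oats: 5.1 mg / 1.6 mg = 3.188 servings × $0.45 = $1.43.

$1.43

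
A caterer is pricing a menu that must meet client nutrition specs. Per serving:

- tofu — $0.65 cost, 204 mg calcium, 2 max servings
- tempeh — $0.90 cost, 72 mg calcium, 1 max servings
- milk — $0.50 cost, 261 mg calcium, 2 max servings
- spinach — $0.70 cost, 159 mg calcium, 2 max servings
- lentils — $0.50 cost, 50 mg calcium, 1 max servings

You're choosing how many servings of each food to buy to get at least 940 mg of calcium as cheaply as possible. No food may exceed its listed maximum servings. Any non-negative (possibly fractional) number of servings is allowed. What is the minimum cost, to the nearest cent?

Cost per mg of calcium: milk $0.0019, tofu $0.0032, spinach $0.0044, lentils $0.0100, tempeh $0.0125.
Take 2 servings of milk: +522.0 mg calcium for $1.00 (total $1.00, still need 418.0 mg).
Take 2 servings of tofu: +408.0 mg calcium for $1.30 (total $2.30, still need 10.0 mg).
Take 0.06289 servings of spinach: +10.0 mg calcium for $0.04 (total $2.34, still need 0.0 mg).
Greedy by cheapest-per-mg is optimal for a single linear constraint, so the minimum cost is $2.34.

$2.34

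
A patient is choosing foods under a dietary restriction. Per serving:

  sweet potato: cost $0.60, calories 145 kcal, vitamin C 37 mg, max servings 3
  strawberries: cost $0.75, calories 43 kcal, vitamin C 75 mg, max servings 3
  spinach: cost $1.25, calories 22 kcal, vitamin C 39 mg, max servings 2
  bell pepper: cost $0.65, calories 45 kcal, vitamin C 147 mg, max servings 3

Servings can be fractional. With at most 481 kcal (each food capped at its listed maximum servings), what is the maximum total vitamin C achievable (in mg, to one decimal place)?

Vitamin C per kcal: bell pepper 3.267, spinach 1.773, strawberries 1.744, sweet potato 0.2552.
Take 3 servings of bell pepper: uses 135 kcal, +441.0 mg vitamin C (running total 441.0 mg).
Take 2 servings of spinach: uses 44 kcal, +78.0 mg vitamin C (running total 519.0 mg).
Take 3 servings of strawberries: uses 129 kcal, +225.0 mg vitamin C (running total 744.0 mg).
Take 1.193 servings of sweet potato: uses 173 kcal, +44.1 mg vitamin C (running total 788.1 mg).
Greedy by best ratio exhausts the calories allowance optimally: 788.1 mg.

788.1 mg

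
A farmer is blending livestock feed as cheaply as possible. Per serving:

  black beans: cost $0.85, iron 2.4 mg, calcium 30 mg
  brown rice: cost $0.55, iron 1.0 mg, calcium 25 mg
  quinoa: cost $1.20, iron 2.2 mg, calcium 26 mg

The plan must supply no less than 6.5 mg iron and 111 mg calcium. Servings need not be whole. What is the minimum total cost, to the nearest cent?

At the optimum either one food covers both requirements or two foods hit both targets exactly; no other combination can be cheaper.
black beans only: max(6.5/2.4, 111/30) = 3.7 servings → $3.15.
brown rice only: max(6.5/1.0, 111/25) = 6.5 servings → $3.58.
quinoa only: max(6.5/2.2, 111/26) = 4.269 servings → $5.12.
black beans + brown rice with both tight: 1.717 servings and 2.38 servings → $2.77.
black beans + quinoa: the both-tight solution has a negative serving — not a feasible corner.
brown rice + quinoa with both tight: 2.593 servings and 1.776 servings → $3.56.
So the least-cost plan costs $2.77.

$2.77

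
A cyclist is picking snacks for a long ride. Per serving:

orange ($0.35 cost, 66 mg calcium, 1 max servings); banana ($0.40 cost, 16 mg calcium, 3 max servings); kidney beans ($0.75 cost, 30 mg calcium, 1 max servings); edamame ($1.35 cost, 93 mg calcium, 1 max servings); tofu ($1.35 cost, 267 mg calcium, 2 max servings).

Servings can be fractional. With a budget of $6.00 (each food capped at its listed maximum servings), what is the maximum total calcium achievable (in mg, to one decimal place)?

Calcium per dollar: tofu 197.8, orange 188.6, edamame 68.89, banana 40, kidney beans 40.
Take 2 servings of tofu: spends $2.70, +534.0 mg calcium (running total 534.0 mg).
Take 1 serving of orange: spends $0.35, +66.0 mg calcium (running total 600.0 mg).
Take 1 serving of edamame: spends $1.35, +93.0 mg calcium (running total 693.0 mg).
Take 3 servings of banana: spends $1.20, +48.0 mg calcium (running total 741.0 mg).
Take 0.5333 servings of kidney beans: spends $0.40, +16.0 mg calcium (running total 757.0 mg).
Filling greedily by calcium-per-dollar is optimal for one linear limit, giving 757.0 mg.

757.0 mg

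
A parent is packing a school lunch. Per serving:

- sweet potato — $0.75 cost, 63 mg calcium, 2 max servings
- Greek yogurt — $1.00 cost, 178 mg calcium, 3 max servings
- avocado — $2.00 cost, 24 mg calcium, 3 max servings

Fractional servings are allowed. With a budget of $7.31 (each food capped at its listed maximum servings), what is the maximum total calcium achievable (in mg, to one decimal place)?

Calcium per dollar: Greek yogurt 178, sweet potato 84, avocado 12.
Take 3 servings of Greek yogurt: spends $3.00, +534.0 mg calcium (running total 534.0 mg).
Take 2 servings of sweet potato: spends $1.50, +126.0 mg calcium (running total 660.0 mg).
Take 1.405 servings of avocado: spends $2.81, +33.7 mg calcium (running total 693.7 mg).
Greedy by best ratio exhausts the cost allowance optimally: 693.7 mg.

693.7 mg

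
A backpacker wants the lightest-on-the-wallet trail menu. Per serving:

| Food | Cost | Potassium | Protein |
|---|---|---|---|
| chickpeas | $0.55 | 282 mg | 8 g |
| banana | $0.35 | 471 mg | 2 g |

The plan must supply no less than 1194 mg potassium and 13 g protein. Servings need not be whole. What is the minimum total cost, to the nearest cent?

$1.28

At the optimum either one food covers both requirements or two foods hit both targets exactly; no other combination can be cheaper.
chickpeas only: max(1194/282, 13/8) = 4.234 servings → $2.33.
banana only: max(1194/471, 13/2) = 6.5 servings → $2.27.
chickpeas + banana with both tight: 1.166 servings and 1.837 servings → $1.28.
So the least-cost plan costs $1.28.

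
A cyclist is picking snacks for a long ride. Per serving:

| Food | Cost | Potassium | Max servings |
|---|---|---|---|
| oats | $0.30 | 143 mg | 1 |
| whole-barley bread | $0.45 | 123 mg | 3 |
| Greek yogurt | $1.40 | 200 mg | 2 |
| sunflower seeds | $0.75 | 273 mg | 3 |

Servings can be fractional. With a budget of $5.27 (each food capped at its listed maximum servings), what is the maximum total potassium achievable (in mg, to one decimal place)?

Potassium per dollar: oats 476.7, sunflower seeds 364, whole-barley bread 273.3, Greek yogurt 142.9.
Take 1 serving of oats: spends $0.30, +143.0 mg potassium (running total 143.0 mg).
Take 3 servings of sunflower seeds: spends $2.25, +819.0 mg potassium (running total 962.0 mg).
Take 3 servings of whole-barley bread: spends $1.35, +369.0 mg potassium (running total 1331.0 mg).
Take 0.9786 servings of Greek yogurt: spends $1.37, +195.7 mg potassium (running total 1526.7 mg).
Filling greedily by potassium-per-dollar is optimal for one linear limit, giving 1526.7 mg.

1526.7 mg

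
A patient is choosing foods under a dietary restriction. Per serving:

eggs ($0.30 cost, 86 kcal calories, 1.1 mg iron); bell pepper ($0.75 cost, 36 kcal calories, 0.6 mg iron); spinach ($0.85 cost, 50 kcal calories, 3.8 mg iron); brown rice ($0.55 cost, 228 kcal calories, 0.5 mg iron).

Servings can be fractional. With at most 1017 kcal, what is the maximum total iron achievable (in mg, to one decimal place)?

77.3 mg

Iron per kcal: spinach 0.076, bell pepper 0.01667, eggs 0.01279, brown rice 0.002193.
With no serving limits, spend the whole calories allowance on spinach: 1017 kcal / 50 kcal × 3.8 mg = 77.3 mg.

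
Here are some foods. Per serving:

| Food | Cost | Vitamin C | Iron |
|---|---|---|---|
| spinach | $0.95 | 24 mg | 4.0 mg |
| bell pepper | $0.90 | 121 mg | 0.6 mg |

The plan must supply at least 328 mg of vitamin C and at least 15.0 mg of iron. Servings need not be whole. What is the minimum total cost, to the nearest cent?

$5.10

This is a tiny linear program; its minimum lies at a vertex of the feasible set. List the vertices and price them.
spinach only: max(328/24, 15.0/4.0) = 13.67 servings → $12.98.
bell pepper only: max(328/121, 15.0/0.6) = 25 servings → $22.50.
spinach + bell pepper with both tight: 3.446 servings and 2.027 servings → $5.10.
So the least-cost plan costs $5.10.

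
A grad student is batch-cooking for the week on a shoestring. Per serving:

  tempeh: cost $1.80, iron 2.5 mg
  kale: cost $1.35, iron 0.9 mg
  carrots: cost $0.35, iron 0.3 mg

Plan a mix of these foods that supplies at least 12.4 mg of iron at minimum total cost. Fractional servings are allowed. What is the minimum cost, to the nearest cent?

$8.93

Cost per mg of iron: tempeh $0.7200, carrots $1.1667, kale $1.5000.
With no serving limits, use only tempeh: 12.4 mg / 2.5 mg = 4.96 servings × $1.80 = $8.93.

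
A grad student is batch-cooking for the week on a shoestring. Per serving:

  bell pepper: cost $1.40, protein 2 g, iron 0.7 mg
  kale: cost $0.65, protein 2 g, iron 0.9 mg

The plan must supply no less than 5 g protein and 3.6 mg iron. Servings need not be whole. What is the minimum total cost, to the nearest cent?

$2.60

An LP optimum is at a vertex; with two nutrient constraints at most two foods are used. Check each candidate.
bell pepper only: max(5/2, 3.6/0.7) = 5.143 servings → $7.20.
kale only: max(5/2, 3.6/0.9) = 4 servings → $2.60.
bell pepper + kale with both targets exact would need a negative amount; discard.
So the least-cost plan costs $2.60.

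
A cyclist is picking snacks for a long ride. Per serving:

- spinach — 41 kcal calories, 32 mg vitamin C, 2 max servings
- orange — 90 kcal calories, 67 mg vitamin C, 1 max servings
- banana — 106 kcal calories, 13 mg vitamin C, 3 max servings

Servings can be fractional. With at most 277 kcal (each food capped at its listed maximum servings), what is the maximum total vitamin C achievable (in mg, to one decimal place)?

143.9 mg

Vitamin C per kcal: spinach 0.7805, orange 0.7444, banana 0.1226.
Take 2 servings of spinach: uses 82 kcal, +64.0 mg vitamin C (running total 64.0 mg).
Take 1 serving of orange: uses 90 kcal, +67.0 mg vitamin C (running total 131.0 mg).
Take 0.9906 servings of banana: uses 105 kcal, +12.9 mg vitamin C (running total 143.9 mg).
Greedy by best ratio exhausts the calories allowance optimally: 143.9 mg.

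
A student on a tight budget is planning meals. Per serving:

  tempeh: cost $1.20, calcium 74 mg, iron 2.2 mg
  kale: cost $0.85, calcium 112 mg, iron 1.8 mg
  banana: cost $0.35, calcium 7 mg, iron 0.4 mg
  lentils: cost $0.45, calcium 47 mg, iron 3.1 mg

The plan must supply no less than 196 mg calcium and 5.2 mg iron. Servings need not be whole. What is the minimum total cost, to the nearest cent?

This is a tiny linear program; its minimum lies at a vertex of the feasible set. List the vertices and price them.
tempeh only: max(196/74, 5.2/2.2) = 2.649 servings → $3.18.
kale only: max(196/112, 5.2/1.8) = 2.889 servings → $2.46.
banana only: max(196/7, 5.2/0.4) = 28 servings → $9.80.
lentils only: max(196/47, 5.2/3.1) = 4.17 servings → $1.88.
tempeh + kale with both tight: 2.028 servings and 0.4099 servings → $2.78.
tempeh + banana: intersection lies outside the first quadrant.
tempeh + lentils: the both-tight solution has a negative serving — not a feasible corner.
kale + banana with both tight: 1.304 servings and 7.13 servings → $3.60.
kale + lentils with both tight: 1.383 servings and 0.8743 servings → $1.57.
banana + lentils: intersection lies outside the first quadrant.
Cheapest feasible corner: $1.57.

$1.57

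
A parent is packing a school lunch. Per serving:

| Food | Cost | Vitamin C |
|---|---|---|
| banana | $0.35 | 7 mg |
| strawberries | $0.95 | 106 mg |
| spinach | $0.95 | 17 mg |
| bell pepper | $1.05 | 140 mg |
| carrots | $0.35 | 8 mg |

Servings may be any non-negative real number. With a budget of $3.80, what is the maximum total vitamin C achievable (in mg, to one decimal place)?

506.7 mg

Vitamin C per dollar: bell pepper 133.3, strawberries 111.6, carrots 22.86, banana 20, spinach 17.89.
With no serving limits, spend the whole cost allowance on bell pepper: $3.80 / $1.05 × 140 mg = 506.7 mg.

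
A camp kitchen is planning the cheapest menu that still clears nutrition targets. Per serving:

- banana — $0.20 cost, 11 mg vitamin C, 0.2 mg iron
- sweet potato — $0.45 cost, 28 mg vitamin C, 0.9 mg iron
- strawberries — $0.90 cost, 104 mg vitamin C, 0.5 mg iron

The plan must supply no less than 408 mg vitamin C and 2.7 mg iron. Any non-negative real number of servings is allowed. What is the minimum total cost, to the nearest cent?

$3.73

Minimising a linear cost over {vitamin C ≥ 408, iron ≥ 2.7, servings ≥ 0} — the optimum is at a vertex, using one or two foods.
banana only: max(408/11, 2.7/0.2) = 37.09 servings → $7.42.
sweet potato only: max(408/28, 2.7/0.9) = 14.57 servings → $6.56.
strawberries only: max(408/104, 2.7/0.5) = 5.4 servings → $4.86.
banana + sweet potato with both targets exact would need a negative amount; discard.
banana + strawberries with both tight: 5.02 servings and 3.392 servings → $4.06.
sweet potato + strawberries with both tight: 0.9648 servings and 3.663 servings → $3.73.
Cheapest feasible corner: $3.73.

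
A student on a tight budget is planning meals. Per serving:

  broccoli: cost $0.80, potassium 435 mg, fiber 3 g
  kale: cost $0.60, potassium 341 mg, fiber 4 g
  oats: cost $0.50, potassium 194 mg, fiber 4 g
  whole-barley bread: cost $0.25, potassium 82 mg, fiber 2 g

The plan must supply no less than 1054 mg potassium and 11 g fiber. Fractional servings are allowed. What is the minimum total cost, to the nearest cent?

broccoli only: max(1054/435, 11/3) = 3.667 servings → $2.93.
kale only: max(1054/341, 11/4) = 3.091 servings → $1.85.
oats only: max(1054/194, 11/4) = 5.433 servings → $2.72.
whole-barley bread only: max(1054/82, 11/2) = 12.85 servings → $3.21.
broccoli + kale with both tight: 0.6485 servings and 2.264 servings → $1.88.
broccoli + oats with both tight: 1.798 servings and 1.402 servings → $2.14.
broccoli + whole-barley bread with both tight: 1.933 servings and 2.601 servings → $2.20.
kale + oats: intersection lies outside the first quadrant.
kale + whole-barley bread: intersection lies outside the first quadrant.
oats + whole-barley bread: the both-tight solution has a negative serving — not a feasible corner.
Cheapest feasible corner: $1.85.

$1.85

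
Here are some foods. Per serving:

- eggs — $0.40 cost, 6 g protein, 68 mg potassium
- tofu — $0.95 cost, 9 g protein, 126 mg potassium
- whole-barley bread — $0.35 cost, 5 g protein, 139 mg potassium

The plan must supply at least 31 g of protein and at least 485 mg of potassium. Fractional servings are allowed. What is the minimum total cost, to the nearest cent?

An LP optimum is at a vertex; with two nutrient constraints at most two foods are used. Check each candidate.
eggs only: max(31/6, 485/68) = 7.132 servings → $2.85.
tofu only: max(31/9, 485/126) = 3.849 servings → $3.66.
whole-barley bread only: max(31/5, 485/139) = 6.2 servings → $2.17.
eggs + tofu: the both-tight solution has a negative serving — not a feasible corner.
eggs + whole-barley bread with both tight: 3.814 servings and 1.623 servings → $2.09.
tofu + whole-barley bread with both tight: 3.034 servings and 0.7391 servings → $3.14.
So the least-cost plan costs $2.09.

$2.09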